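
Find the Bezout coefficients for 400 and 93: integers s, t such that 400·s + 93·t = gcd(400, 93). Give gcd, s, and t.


Euclidean algorithm on (400, 93) — divide until remainder is 0:
  400 = 4 · 93 + 28
  93 = 3 · 28 + 9
  28 = 3 · 9 + 1
  9 = 9 · 1 + 0
gcd(400, 93) = 1.
Track Bezout coefficients alongside the remainders: start with r₀ = 400 = a·1 + b·0 (s = 1, t = 0) and r₁ = 93 = a·0 + b·1 (s = 0, t = 1); each new remainder r_{k+1} = r_{k-1} − q_k·r_k inherits s_{k+1} = s_{k-1} − q_k·s_k, t_{k+1} = t_{k-1} − q_k·t_k, so r_k = a·s_k + b·t_k at every step:
  q = 4: r = 28, s = 1 − 4·0 = 1, t = 0 − 4·1 = -4  (check: 400·1 + 93·(-4) = 28)
  q = 3: r = 9, s = 0 − 3·1 = -3, t = 1 − 3·(-4) = 13  (check: 400·(-3) + 93·13 = 9)
  q = 3: r = 1, s = 1 − 3·(-3) = 10, t = -4 − 3·13 = -43  (check: 400·10 + 93·(-43) = 1)
The row with r = 1 (the gcd) gives the Bezout coefficients s = 10, t = -43.
Result: 400 · (10) + 93 · (-43) = 1.

gcd(400, 93) = 1; s = 10, t = -43 (check: 400·10 + 93·(-43) = 1).


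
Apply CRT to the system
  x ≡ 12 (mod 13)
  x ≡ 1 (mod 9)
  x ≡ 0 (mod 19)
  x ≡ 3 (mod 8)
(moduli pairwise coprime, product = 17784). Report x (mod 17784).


Product of moduli M = 13 · 9 · 19 · 8 = 17784.
Merge one congruence at a time:
  Start: x ≡ 12 (mod 13).
  Combine with x ≡ 1 (mod 9); new modulus lcm = 117.
    Write x = 12 + 13·t and substitute into x ≡ 1 (mod 9): 13·t ≡ 1 − 12 = -11 (mod 9).
    Reduce coefficients mod 9: 4·t ≡ 7 (mod 9).
    The inverse of 4 mod 9 is 7 (since 4·7 = 28 = 3·9 + 1), so t ≡ 7·7 = 49 ≡ 4 (mod 9).
    Then x = 12 + 13·4 = 64, valid modulo lcm(13, 9) = 117: x ≡ 64 (mod 117).
  Combine with x ≡ 0 (mod 19); new modulus lcm = 2223.
    Write x = 64 + 117·t and substitute into x ≡ 0 (mod 19): 117·t ≡ 0 − 64 = -64 (mod 19).
    Reduce coefficients mod 19: 3·t ≡ 12 (mod 19).
    The inverse of 3 mod 19 is 13 (since 3·13 = 39 = 2·19 + 1), so t ≡ 13·12 = 156 ≡ 4 (mod 19).
    Then x = 64 + 117·4 = 532, valid modulo lcm(117, 19) = 2223: x ≡ 532 (mod 2223).
  Combine with x ≡ 3 (mod 8); new modulus lcm = 17784.
    Write x = 532 + 2223·t and substitute into x ≡ 3 (mod 8): 2223·t ≡ 3 − 532 = -529 (mod 8).
    Reduce coefficients mod 8: 7·t ≡ 7 (mod 8).
    The inverse of 7 mod 8 is 7 (since 7·7 = 49 = 6·8 + 1), so t ≡ 7·7 = 49 ≡ 1 (mod 8).
    Then x = 532 + 2223·1 = 2755, valid modulo lcm(2223, 8) = 17784: x ≡ 2755 (mod 17784).
Verify against each original: 2755 mod 13 = 12, 2755 mod 9 = 1, 2755 mod 19 = 0, 2755 mod 8 = 3.

x ≡ 2755 (mod 17784).


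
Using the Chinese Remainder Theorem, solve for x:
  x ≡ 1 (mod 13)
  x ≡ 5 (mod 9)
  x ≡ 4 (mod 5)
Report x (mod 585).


Moduli 13, 9, 5 are pairwise coprime; by CRT there is a unique solution modulo M = 13 · 9 · 5 = 585.
Solve pairwise, accumulating the modulus:
  Start with x ≡ 1 (mod 13).
  Combine with x ≡ 5 (mod 9): since gcd(13, 9) = 1, we get a unique residue mod 117.
    Write x = 1 + 13·t and substitute into x ≡ 5 (mod 9): 13·t ≡ 5 − 1 = 4 (mod 9).
    Reduce coefficients mod 9: 4·t ≡ 4 (mod 9).
    The inverse of 4 mod 9 is 7 (since 4·7 = 28 = 3·9 + 1), so t ≡ 7·4 = 28 ≡ 1 (mod 9).
    Then x = 1 + 13·1 = 14, valid modulo lcm(13, 9) = 117: x ≡ 14 (mod 117).
  Combine with x ≡ 4 (mod 5): since gcd(117, 5) = 1, we get a unique residue mod 585.
    Write x = 14 + 117·t and substitute into x ≡ 4 (mod 5): 117·t ≡ 4 − 14 = -10 (mod 5).
    Reduce coefficients mod 5: 2·t ≡ 0 (mod 5).
    The inverse of 2 mod 5 is 3 (since 2·3 = 6 = 1·5 + 1), so t ≡ 3·0 = 0 ≡ 0 (mod 5).
    Then x = 14 + 117·0 = 14, valid modulo lcm(117, 5) = 585: x ≡ 14 (mod 585).
Verify: 14 mod 13 = 1 ✓, 14 mod 9 = 5 ✓, 14 mod 5 = 4 ✓.

x ≡ 14 (mod 585).


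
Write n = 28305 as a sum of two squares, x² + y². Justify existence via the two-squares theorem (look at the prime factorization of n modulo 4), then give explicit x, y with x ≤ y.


Step 1: Factor n = 28305 = 3^2 · 5 · 17 · 37.
Step 2: Check the mod-4 condition on each prime factor: 3 ≡ 3 (mod 4), exponent 2 (must be even); 5 ≡ 1 (mod 4), exponent 1; 17 ≡ 1 (mod 4), exponent 1; 37 ≡ 1 (mod 4), exponent 1.
All primes ≡ 3 (mod 4) appear to even exponent (or don't appear), so by the two-squares theorem n IS expressible as a sum of two squares.
Step 3: Build a representation. Group n = k² · m with k = 3 and m = 5 · 17 · 37 = 3145 (a product of primes ≡ 1 (mod 4)); a representation of m scales to one of n via (k·x)² + (k·y)² = k²(x² + y²). Each prime p ≡ 1 (mod 4) is itself a sum of two squares; find a² by testing p − a² for a perfect square:
  5: 5 − 1² = 4 = 2² ⇒ 5 = 1² + 2².
  17: 17 − 1² = 16 = 4² ⇒ 17 = 1² + 4².
  37: 37 − 1² = 36 = 6² ⇒ 37 = 1² + 6².
  Combine using the Brahmagupta–Fibonacci identity (a² + b²)(c² + d²) = (ac − bd)² + (ad + bc)² = (ac + bd)² + (ad − bc)²:
  5 · 17 = 85: from (1² + 2²)(1² + 4²), take (1·1 − 2·4, 1·4 + 2·1) = (1 − 8, 4 + 2) = (-7, 6); dropping signs (only squares matter) gives (7, 6); check 7² + 6² = 49 + 36 = 85 ✓.
  85 · 37 = 3145: from (7² + 6²)(1² + 6²), take (7·1 − 6·6, 7·6 + 6·1) = (7 − 36, 42 + 6) = (-29, 48); dropping signs (only squares matter) gives (29, 48); check 29² + 48² = 841 + 2304 = 3145 ✓.
  Scale by k = 3: (3·29, 3·48) = (87, 144).
Step 4: Order so x ≤ y and verify: 87² + 144² = 7569 + 20736 = 28305 = n. ✓

n = 28305 = 87² + 144² (one valid representation with x ≤ y).


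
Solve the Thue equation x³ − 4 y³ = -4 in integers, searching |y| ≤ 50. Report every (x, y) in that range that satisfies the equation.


The equation is x³ - 4y³ = -4. For fixed y, x³ = 4·y³ − 4, so a solution requires the RHS to be a perfect cube.
Strategy: iterate y from -50 to 50, compute RHS = 4·y³ − 4, and check whether it is a (positive or negative) perfect cube.
Check small values of y:
  y = 0: RHS = -4 is not a perfect cube.
  y = 1: RHS = 0 = (0)³ ⇒ x = 0 works.
  y = -1: RHS = -8 = (-2)³ ⇒ x = -2 works.
  y = 2: RHS = 28 is not a perfect cube.
  y = -2: RHS = -36 is not a perfect cube.
  y = 3: RHS = 104 is not a perfect cube.
  y = -3: RHS = -112 is not a perfect cube.
Continuing the search up to |y| = 50 finds no further solutions beyond those listed.
Collected solutions: (0, 1), (-2, -1).

Solutions (with |y| ≤ 50): (0, 1), (-2, -1).


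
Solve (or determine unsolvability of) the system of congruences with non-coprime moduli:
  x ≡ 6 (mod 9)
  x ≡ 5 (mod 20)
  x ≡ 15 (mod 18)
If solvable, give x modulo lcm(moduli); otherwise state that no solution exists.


Moduli 9, 20, 18 are not pairwise coprime, so CRT works modulo lcm(m_i) when all pairwise compatibility conditions hold.
Pairwise compatibility: gcd(m_i, m_j) must divide a_i - a_j for every pair.
Merge one congruence at a time:
  Start: x ≡ 6 (mod 9).
  Combine with x ≡ 5 (mod 20): gcd(9, 20) = 1; 5 - 6 = -1, which IS divisible by 1, so compatible.
    Write x = 6 + 9·t and substitute into x ≡ 5 (mod 20): 9·t ≡ 5 − 6 = -1 (mod 20).
    Reduce coefficients mod 20: 9·t ≡ 19 (mod 20).
    The inverse of 9 mod 20 is 9 (since 9·9 = 81 = 4·20 + 1), so t ≡ 9·19 = 171 ≡ 11 (mod 20).
    Then x = 6 + 9·11 = 105, valid modulo lcm(9, 20) = 180: x ≡ 105 (mod 180).
  Combine with x ≡ 15 (mod 18): gcd(180, 18) = 18; 15 - 105 = -90, which IS divisible by 18, so compatible.
    Write x = 105 + 180·t and substitute into x ≡ 15 (mod 18): 180·t ≡ 15 − 105 = -90 (mod 18).
    Divide the congruence (and modulus) by g = 18: 10·t ≡ -5 (mod 1).
    Modulo 1 every t works; take t = 0.
    Then x = 105 + 180·0 = 105, valid modulo lcm(180, 18) = 180: x ≡ 105 (mod 180).
Verify: 105 mod 9 = 6, 105 mod 20 = 5, 105 mod 18 = 15.

x ≡ 105 (mod 180).


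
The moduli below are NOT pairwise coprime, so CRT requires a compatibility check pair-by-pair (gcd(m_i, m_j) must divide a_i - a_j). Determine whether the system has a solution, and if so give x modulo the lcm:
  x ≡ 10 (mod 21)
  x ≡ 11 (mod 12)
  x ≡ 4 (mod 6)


Moduli 21, 12, 6 are not pairwise coprime, so CRT works modulo lcm(m_i) when all pairwise compatibility conditions hold.
Pairwise compatibility: gcd(m_i, m_j) must divide a_i - a_j for every pair.
Merge one congruence at a time:
  Start: x ≡ 10 (mod 21).
  Combine with x ≡ 11 (mod 12): gcd(21, 12) = 3, and 11 - 10 = 1 is NOT divisible by 3.
    ⇒ system is inconsistent (no integer solution).

No solution (the system is inconsistent).


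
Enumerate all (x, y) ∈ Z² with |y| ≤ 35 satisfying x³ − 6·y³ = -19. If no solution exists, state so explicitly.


The equation is x³ - 6y³ = -19. For fixed y, x³ = 6·y³ − 19, so a solution requires the RHS to be a perfect cube.
Strategy: iterate y from -35 to 35, compute RHS = 6·y³ − 19, and check whether it is a (positive or negative) perfect cube.
Check small values of y:
  y = 0: RHS = -19 is not a perfect cube.
  y = 1: RHS = -13 is not a perfect cube.
  y = -1: RHS = -25 is not a perfect cube.
  y = 2: RHS = 29 is not a perfect cube.
  y = -2: RHS = -67 is not a perfect cube.
  y = 3: RHS = 143 is not a perfect cube.
  y = -3: RHS = -181 is not a perfect cube.
Continuing the search up to |y| = 35 finds no solutions either.
No (x, y) in the scanned range satisfies the equation.

No integer solutions with |y| ≤ 35.


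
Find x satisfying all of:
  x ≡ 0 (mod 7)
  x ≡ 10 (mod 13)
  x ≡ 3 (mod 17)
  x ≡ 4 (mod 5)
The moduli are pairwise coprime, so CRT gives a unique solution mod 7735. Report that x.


Product of moduli M = 7 · 13 · 17 · 5 = 7735.
Merge one congruence at a time:
  Start: x ≡ 0 (mod 7).
  Combine with x ≡ 10 (mod 13); new modulus lcm = 91.
    Write x = 0 + 7·t and substitute into x ≡ 10 (mod 13): 7·t ≡ 10 − 0 = 10 (mod 13).
    The inverse of 7 mod 13 is 2 (since 7·2 = 14 = 1·13 + 1), so t ≡ 2·10 = 20 ≡ 7 (mod 13).
    Then x = 0 + 7·7 = 49, valid modulo lcm(7, 13) = 91: x ≡ 49 (mod 91).
  Combine with x ≡ 3 (mod 17); new modulus lcm = 1547.
    Write x = 49 + 91·t and substitute into x ≡ 3 (mod 17): 91·t ≡ 3 − 49 = -46 (mod 17).
    Reduce coefficients mod 17: 6·t ≡ 5 (mod 17).
    The inverse of 6 mod 17 is 3 (since 6·3 = 18 = 1·17 + 1), so t ≡ 3·5 = 15 ≡ 15 (mod 17).
    Then x = 49 + 91·15 = 1414, valid modulo lcm(91, 17) = 1547: x ≡ 1414 (mod 1547).
  Combine with x ≡ 4 (mod 5); new modulus lcm = 7735.
    Write x = 1414 + 1547·t and substitute into x ≡ 4 (mod 5): 1547·t ≡ 4 − 1414 = -1410 (mod 5).
    Reduce coefficients mod 5: 2·t ≡ 0 (mod 5).
    The inverse of 2 mod 5 is 3 (since 2·3 = 6 = 1·5 + 1), so t ≡ 3·0 = 0 ≡ 0 (mod 5).
    Then x = 1414 + 1547·0 = 1414, valid modulo lcm(1547, 5) = 7735: x ≡ 1414 (mod 7735).
Verify against each original: 1414 mod 7 = 0, 1414 mod 13 = 10, 1414 mod 17 = 3, 1414 mod 5 = 4.

x ≡ 1414 (mod 7735).


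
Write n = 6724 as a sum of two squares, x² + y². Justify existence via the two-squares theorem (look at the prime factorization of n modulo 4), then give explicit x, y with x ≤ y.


Step 1: Factor n = 6724 = 2^2 · 41^2.
Step 2: Check the mod-4 condition on each prime factor: 2 = 2 (special); 41 ≡ 1 (mod 4), exponent 2.
All primes ≡ 3 (mod 4) appear to even exponent (or don't appear), so by the two-squares theorem n IS expressible as a sum of two squares.
Step 3: Build a representation. Group n = k² · m with k = 2 and m = 41 · 41 = 1681 (a product of primes ≡ 1 (mod 4)); a representation of m scales to one of n via (k·x)² + (k·y)² = k²(x² + y²). Each prime p ≡ 1 (mod 4) is itself a sum of two squares; find a² by testing p − a² for a perfect square:
  41: 41 − 1² = 40, 41 − 2² = 37, 41 − 3² = 32, 41 − 4² = 25 = 5² ⇒ 41 = 4² + 5².
  Combine using the Brahmagupta–Fibonacci identity (a² + b²)(c² + d²) = (ac − bd)² + (ad + bc)² = (ac + bd)² + (ad − bc)²:
  41 · 41 = 1681: from (4² + 5²)(4² + 5²), take (4·4 − 5·5, 4·5 + 5·4) = (16 − 25, 20 + 20) = (-9, 40); dropping signs (only squares matter) gives (9, 40); check 9² + 40² = 81 + 1600 = 1681 ✓.
  Scale by k = 2: (2·9, 2·40) = (18, 80).
Step 4: Order so x ≤ y and verify: 18² + 80² = 324 + 6400 = 6724 = n. ✓

n = 6724 = 18² + 80² (one valid representation with x ≤ y).


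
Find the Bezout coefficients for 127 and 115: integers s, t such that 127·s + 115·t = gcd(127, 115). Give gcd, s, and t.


Euclidean algorithm on (127, 115) — divide until remainder is 0:
  127 = 1 · 115 + 12
  115 = 9 · 12 + 7
  12 = 1 · 7 + 5
  7 = 1 · 5 + 2
  5 = 2 · 2 + 1
  2 = 2 · 1 + 0
gcd(127, 115) = 1.
Track Bezout coefficients alongside the remainders: start with r₀ = 127 = a·1 + b·0 (s = 1, t = 0) and r₁ = 115 = a·0 + b·1 (s = 0, t = 1); each new remainder r_{k+1} = r_{k-1} − q_k·r_k inherits s_{k+1} = s_{k-1} − q_k·s_k, t_{k+1} = t_{k-1} − q_k·t_k, so r_k = a·s_k + b·t_k at every step:
  q = 1: r = 12, s = 1 − 1·0 = 1, t = 0 − 1·1 = -1  (check: 127·1 + 115·(-1) = 12)
  q = 9: r = 7, s = 0 − 9·1 = -9, t = 1 − 9·(-1) = 10  (check: 127·(-9) + 115·10 = 7)
  q = 1: r = 5, s = 1 − 1·(-9) = 10, t = -1 − 1·10 = -11  (check: 127·10 + 115·(-11) = 5)
  q = 1: r = 2, s = -9 − 1·10 = -19, t = 10 − 1·(-11) = 21  (check: 127·(-19) + 115·21 = 2)
  q = 2: r = 1, s = 10 − 2·(-19) = 48, t = -11 − 2·21 = -53  (check: 127·48 + 115·(-53) = 1)
The row with r = 1 (the gcd) gives the Bezout coefficients s = 48, t = -53.
Result: 127 · (48) + 115 · (-53) = 1.

gcd(127, 115) = 1; s = 48, t = -53 (check: 127·48 + 115·(-53) = 1).


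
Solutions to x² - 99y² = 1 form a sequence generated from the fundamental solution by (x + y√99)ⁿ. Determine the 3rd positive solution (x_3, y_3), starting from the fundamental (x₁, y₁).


Step 1: Find the fundamental solution (x₁, y₁) of x² - 99y² = 1.
  Expand √99 as a continued fraction. a₀ = ⌊√99⌋ = 9; iterate m_{k+1} = d_k·a_k − m_k, d_{k+1} = (99 − m_{k+1}²)/d_k, a_{k+1} = ⌊(a₀ + m_{k+1})/d_{k+1}⌋ (starting m₀ = 0, d₀ = 1), with convergents p_k = a_k·p_{k-1} + p_{k-2}, q_k = a_k·q_{k-1} + q_{k-2} (p₋₁ = 1, q₋₁ = 0):
  k = 0: a₀ = 9; p₀/q₀ = 9/1; p₀² − 99·q₀² = 81 − 99 = -18.
  k = 1: m = 9, d = 18, a = ⌊(9 + 9)/18⌋ = 1; p/q = (1·9 + 1)/(1·1 + 0) = 10/1; p² − 99·q² = 100 − 99 = 1.
  The first convergent with p² − 99·q² = 1 gives the fundamental solution (x₁, y₁) = (10, 1).
Step 2: Apply the recurrence (x_{n+1}, y_{n+1}) = (x₁x_n + 99y₁y_n, x₁y_n + y₁x_n) repeatedly.
  From (x_1, y_1) = (10, 1): x_2 = 10·10 + 99·1·1 = 199; y_2 = 10·1 + 1·10 = 20.
  From (x_2, y_2) = (199, 20): x_3 = 10·199 + 99·1·20 = 3970; y_3 = 10·20 + 1·199 = 399.
Step 3: Verify x_3² - 99·y_3² = 15760900 - 15760899 = 1 (should be 1). ✓

(x_1, y_1) = (10, 1); (x_3, y_3) = (3970, 399).


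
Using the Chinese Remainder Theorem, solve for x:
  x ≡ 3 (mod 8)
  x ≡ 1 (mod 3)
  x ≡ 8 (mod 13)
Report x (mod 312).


Moduli 8, 3, 13 are pairwise coprime; by CRT there is a unique solution modulo M = 8 · 3 · 13 = 312.
Solve pairwise, accumulating the modulus:
  Start with x ≡ 3 (mod 8).
  Combine with x ≡ 1 (mod 3): since gcd(8, 3) = 1, we get a unique residue mod 24.
    Write x = 3 + 8·t and substitute into x ≡ 1 (mod 3): 8·t ≡ 1 − 3 = -2 (mod 3).
    Reduce coefficients mod 3: 2·t ≡ 1 (mod 3).
    The inverse of 2 mod 3 is 2 (since 2·2 = 4 = 1·3 + 1), so t ≡ 2·1 = 2 ≡ 2 (mod 3).
    Then x = 3 + 8·2 = 19, valid modulo lcm(8, 3) = 24: x ≡ 19 (mod 24).
  Combine with x ≡ 8 (mod 13): since gcd(24, 13) = 1, we get a unique residue mod 312.
    Write x = 19 + 24·t and substitute into x ≡ 8 (mod 13): 24·t ≡ 8 − 19 = -11 (mod 13).
    Reduce coefficients mod 13: 11·t ≡ 2 (mod 13).
    The inverse of 11 mod 13 is 6 (since 11·6 = 66 = 5·13 + 1), so t ≡ 6·2 = 12 ≡ 12 (mod 13).
    Then x = 19 + 24·12 = 307, valid modulo lcm(24, 13) = 312: x ≡ 307 (mod 312).
Verify: 307 mod 8 = 3 ✓, 307 mod 3 = 1 ✓, 307 mod 13 = 8 ✓.

x ≡ 307 (mod 312).


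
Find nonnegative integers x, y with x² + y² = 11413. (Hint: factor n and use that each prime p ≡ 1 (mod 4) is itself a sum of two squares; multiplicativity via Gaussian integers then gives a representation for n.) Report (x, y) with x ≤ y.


Step 1: Factor n = 11413 = 101 · 113.
Step 2: Check the mod-4 condition on each prime factor: 101 ≡ 1 (mod 4), exponent 1; 113 ≡ 1 (mod 4), exponent 1.
All primes ≡ 3 (mod 4) appear to even exponent (or don't appear), so by the two-squares theorem n IS expressible as a sum of two squares.
Step 3: Build a representation. Here n = 101 · 113 is a product of primes ≡ 1 (mod 4). Each prime p ≡ 1 (mod 4) is itself a sum of two squares; find a² by testing p − a² for a perfect square:
  101: 101 − 1² = 100 = 10² ⇒ 101 = 1² + 10².
  113: 113 − 1² = 112, 113 − 2² = 109, 113 − 3² = 104, 113 − 4² = 97, 113 − 5² = 88, 113 − 6² = 77, 113 − 7² = 64 = 8² ⇒ 113 = 7² + 8².
  Combine using the Brahmagupta–Fibonacci identity (a² + b²)(c² + d²) = (ac − bd)² + (ad + bc)² = (ac + bd)² + (ad − bc)²:
  101 · 113 = 11413: from (1² + 10²)(7² + 8²), take (1·7 − 10·8, 1·8 + 10·7) = (7 − 80, 8 + 70) = (-73, 78); dropping signs (only squares matter) gives (73, 78); check 73² + 78² = 5329 + 6084 = 11413 ✓.
Step 4: Order so x ≤ y and verify: 73² + 78² = 5329 + 6084 = 11413 = n. ✓

n = 11413 = 73² + 78² (one valid representation with x ≤ y).


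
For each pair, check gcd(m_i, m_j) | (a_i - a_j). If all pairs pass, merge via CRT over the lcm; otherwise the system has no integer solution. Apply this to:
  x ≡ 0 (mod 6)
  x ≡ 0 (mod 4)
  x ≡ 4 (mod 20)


Moduli 6, 4, 20 are not pairwise coprime, so CRT works modulo lcm(m_i) when all pairwise compatibility conditions hold.
Pairwise compatibility: gcd(m_i, m_j) must divide a_i - a_j for every pair.
Merge one congruence at a time:
  Start: x ≡ 0 (mod 6).
  Combine with x ≡ 0 (mod 4): gcd(6, 4) = 2; 0 - 0 = 0, which IS divisible by 2, so compatible.
    Write x = 0 + 6·t and substitute into x ≡ 0 (mod 4): 6·t ≡ 0 − 0 = 0 (mod 4).
    Divide the congruence (and modulus) by g = 2: 3·t ≡ 0 (mod 2).
    Reduce coefficients mod 2: 1·t ≡ 0 (mod 2).
    So t ≡ 0 (mod 2).
    Then x = 0 + 6·0 = 0, valid modulo lcm(6, 4) = 12: x ≡ 0 (mod 12).
  Combine with x ≡ 4 (mod 20): gcd(12, 20) = 4; 4 - 0 = 4, which IS divisible by 4, so compatible.
    Write x = 0 + 12·t and substitute into x ≡ 4 (mod 20): 12·t ≡ 4 − 0 = 4 (mod 20).
    Divide the congruence (and modulus) by g = 4: 3·t ≡ 1 (mod 5).
    The inverse of 3 mod 5 is 2 (since 3·2 = 6 = 1·5 + 1), so t ≡ 2·1 = 2 ≡ 2 (mod 5).
    Then x = 0 + 12·2 = 24, valid modulo lcm(12, 20) = 60: x ≡ 24 (mod 60).
Verify: 24 mod 6 = 0, 24 mod 4 = 0, 24 mod 20 = 4.

x ≡ 24 (mod 60).


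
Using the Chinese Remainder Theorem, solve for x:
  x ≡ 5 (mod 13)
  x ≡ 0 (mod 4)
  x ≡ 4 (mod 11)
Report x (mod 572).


Moduli 13, 4, 11 are pairwise coprime; by CRT there is a unique solution modulo M = 13 · 4 · 11 = 572.
Solve pairwise, accumulating the modulus:
  Start with x ≡ 5 (mod 13).
  Combine with x ≡ 0 (mod 4): since gcd(13, 4) = 1, we get a unique residue mod 52.
    Write x = 5 + 13·t and substitute into x ≡ 0 (mod 4): 13·t ≡ 0 − 5 = -5 (mod 4).
    Reduce coefficients mod 4: 1·t ≡ 3 (mod 4).
    So t ≡ 3 (mod 4).
    Then x = 5 + 13·3 = 44, valid modulo lcm(13, 4) = 52: x ≡ 44 (mod 52).
  Combine with x ≡ 4 (mod 11): since gcd(52, 11) = 1, we get a unique residue mod 572.
    Write x = 44 + 52·t and substitute into x ≡ 4 (mod 11): 52·t ≡ 4 − 44 = -40 (mod 11).
    Reduce coefficients mod 11: 8·t ≡ 4 (mod 11).
    The inverse of 8 mod 11 is 7 (since 8·7 = 56 = 5·11 + 1), so t ≡ 7·4 = 28 ≡ 6 (mod 11).
    Then x = 44 + 52·6 = 356, valid modulo lcm(52, 11) = 572: x ≡ 356 (mod 572).
Verify: 356 mod 13 = 5 ✓, 356 mod 4 = 0 ✓, 356 mod 11 = 4 ✓.

x ≡ 356 (mod 572).


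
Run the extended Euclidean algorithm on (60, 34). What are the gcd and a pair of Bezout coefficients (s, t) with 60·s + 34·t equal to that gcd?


Euclidean algorithm on (60, 34) — divide until remainder is 0:
  60 = 1 · 34 + 26
  34 = 1 · 26 + 8
  26 = 3 · 8 + 2
  8 = 4 · 2 + 0
gcd(60, 34) = 2.
Track Bezout coefficients alongside the remainders: start with r₀ = 60 = a·1 + b·0 (s = 1, t = 0) and r₁ = 34 = a·0 + b·1 (s = 0, t = 1); each new remainder r_{k+1} = r_{k-1} − q_k·r_k inherits s_{k+1} = s_{k-1} − q_k·s_k, t_{k+1} = t_{k-1} − q_k·t_k, so r_k = a·s_k + b·t_k at every step:
  q = 1: r = 26, s = 1 − 1·0 = 1, t = 0 − 1·1 = -1  (check: 60·1 + 34·(-1) = 26)
  q = 1: r = 8, s = 0 − 1·1 = -1, t = 1 − 1·(-1) = 2  (check: 60·(-1) + 34·2 = 8)
  q = 3: r = 2, s = 1 − 3·(-1) = 4, t = -1 − 3·2 = -7  (check: 60·4 + 34·(-7) = 2)
The row with r = 2 (the gcd) gives the Bezout coefficients s = 4, t = -7.
Result: 60 · (4) + 34 · (-7) = 2.

gcd(60, 34) = 2; s = 4, t = -7 (check: 60·4 + 34·(-7) = 2).


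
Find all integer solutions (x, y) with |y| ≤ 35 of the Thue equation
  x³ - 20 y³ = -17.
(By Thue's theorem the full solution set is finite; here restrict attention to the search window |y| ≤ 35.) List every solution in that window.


The equation is x³ - 20y³ = -17. For fixed y, x³ = 20·y³ − 17, so a solution requires the RHS to be a perfect cube.
Strategy: iterate y from -35 to 35, compute RHS = 20·y³ − 17, and check whether it is a (positive or negative) perfect cube.
Check small values of y:
  y = 0: RHS = -17 is not a perfect cube.
  y = 1: RHS = 3 is not a perfect cube.
  y = -1: RHS = -37 is not a perfect cube.
  y = 2: RHS = 143 is not a perfect cube.
  y = -2: RHS = -177 is not a perfect cube.
  y = 3: RHS = 523 is not a perfect cube.
  y = -3: RHS = -557 is not a perfect cube.
Continuing the search up to |y| = 35 finds no solutions either.
No (x, y) in the scanned range satisfies the equation.

No integer solutions with |y| ≤ 35.


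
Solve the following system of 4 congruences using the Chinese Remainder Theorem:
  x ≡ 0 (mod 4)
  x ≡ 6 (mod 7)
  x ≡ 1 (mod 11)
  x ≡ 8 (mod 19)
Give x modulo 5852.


Product of moduli M = 4 · 7 · 11 · 19 = 5852.
Merge one congruence at a time:
  Start: x ≡ 0 (mod 4).
  Combine with x ≡ 6 (mod 7); new modulus lcm = 28.
    Write x = 0 + 4·t and substitute into x ≡ 6 (mod 7): 4·t ≡ 6 − 0 = 6 (mod 7).
    The inverse of 4 mod 7 is 2 (since 4·2 = 8 = 1·7 + 1), so t ≡ 2·6 = 12 ≡ 5 (mod 7).
    Then x = 0 + 4·5 = 20, valid modulo lcm(4, 7) = 28: x ≡ 20 (mod 28).
  Combine with x ≡ 1 (mod 11); new modulus lcm = 308.
    Write x = 20 + 28·t and substitute into x ≡ 1 (mod 11): 28·t ≡ 1 − 20 = -19 (mod 11).
    Reduce coefficients mod 11: 6·t ≡ 3 (mod 11).
    The inverse of 6 mod 11 is 2 (since 6·2 = 12 = 1·11 + 1), so t ≡ 2·3 = 6 ≡ 6 (mod 11).
    Then x = 20 + 28·6 = 188, valid modulo lcm(28, 11) = 308: x ≡ 188 (mod 308).
  Combine with x ≡ 8 (mod 19); new modulus lcm = 5852.
    Write x = 188 + 308·t and substitute into x ≡ 8 (mod 19): 308·t ≡ 8 − 188 = -180 (mod 19).
    Reduce coefficients mod 19: 4·t ≡ 10 (mod 19).
    The inverse of 4 mod 19 is 5 (since 4·5 = 20 = 1·19 + 1), so t ≡ 5·10 = 50 ≡ 12 (mod 19).
    Then x = 188 + 308·12 = 3884, valid modulo lcm(308, 19) = 5852: x ≡ 3884 (mod 5852).
Verify against each original: 3884 mod 4 = 0, 3884 mod 7 = 6, 3884 mod 11 = 1, 3884 mod 19 = 8.

x ≡ 3884 (mod 5852).


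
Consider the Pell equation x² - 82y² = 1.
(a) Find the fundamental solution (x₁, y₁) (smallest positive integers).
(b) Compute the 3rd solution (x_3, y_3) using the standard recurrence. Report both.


Step 1: Find the fundamental solution (x₁, y₁) of x² - 82y² = 1.
  Expand √82 as a continued fraction. a₀ = ⌊√82⌋ = 9; iterate m_{k+1} = d_k·a_k − m_k, d_{k+1} = (82 − m_{k+1}²)/d_k, a_{k+1} = ⌊(a₀ + m_{k+1})/d_{k+1}⌋ (starting m₀ = 0, d₀ = 1), with convergents p_k = a_k·p_{k-1} + p_{k-2}, q_k = a_k·q_{k-1} + q_{k-2} (p₋₁ = 1, q₋₁ = 0):
  k = 0: a₀ = 9; p₀/q₀ = 9/1; p₀² − 82·q₀² = 81 − 82 = -1.
  k = 1: m = 9, d = 1, a = ⌊(9 + 9)/1⌋ = 18; p/q = (18·9 + 1)/(18·1 + 0) = 163/18; p² − 82·q² = 26569 − 26568 = 1.
  The first convergent with p² − 82·q² = 1 gives the fundamental solution (x₁, y₁) = (163, 18).
Step 2: Apply the recurrence (x_{n+1}, y_{n+1}) = (x₁x_n + 82y₁y_n, x₁y_n + y₁x_n) repeatedly.
  From (x_1, y_1) = (163, 18): x_2 = 163·163 + 82·18·18 = 53137; y_2 = 163·18 + 18·163 = 5868.
  From (x_2, y_2) = (53137, 5868): x_3 = 163·53137 + 82·18·5868 = 17322499; y_3 = 163·5868 + 18·53137 = 1912950.
Step 3: Verify x_3² - 82·y_3² = 300068971605001 - 300068971605000 = 1 (should be 1). ✓

(x_1, y_1) = (163, 18); (x_3, y_3) = (17322499, 1912950).


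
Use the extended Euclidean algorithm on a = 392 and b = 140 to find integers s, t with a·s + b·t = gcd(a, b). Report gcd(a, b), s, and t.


Euclidean algorithm on (392, 140) — divide until remainder is 0:
  392 = 2 · 140 + 112
  140 = 1 · 112 + 28
  112 = 4 · 28 + 0
gcd(392, 140) = 28.
Track Bezout coefficients alongside the remainders: start with r₀ = 392 = a·1 + b·0 (s = 1, t = 0) and r₁ = 140 = a·0 + b·1 (s = 0, t = 1); each new remainder r_{k+1} = r_{k-1} − q_k·r_k inherits s_{k+1} = s_{k-1} − q_k·s_k, t_{k+1} = t_{k-1} − q_k·t_k, so r_k = a·s_k + b·t_k at every step:
  q = 2: r = 112, s = 1 − 2·0 = 1, t = 0 − 2·1 = -2  (check: 392·1 + 140·(-2) = 112)
  q = 1: r = 28, s = 0 − 1·1 = -1, t = 1 − 1·(-2) = 3  (check: 392·(-1) + 140·3 = 28)
The row with r = 28 (the gcd) gives the Bezout coefficients s = -1, t = 3.
Result: 392 · (-1) + 140 · (3) = 28.

gcd(392, 140) = 28; s = -1, t = 3 (check: 392·(-1) + 140·3 = 28).


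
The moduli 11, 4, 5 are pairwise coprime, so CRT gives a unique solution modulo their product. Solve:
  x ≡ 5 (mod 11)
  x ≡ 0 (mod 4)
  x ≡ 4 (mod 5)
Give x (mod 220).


Moduli 11, 4, 5 are pairwise coprime; by CRT there is a unique solution modulo M = 11 · 4 · 5 = 220.
Solve pairwise, accumulating the modulus:
  Start with x ≡ 5 (mod 11).
  Combine with x ≡ 0 (mod 4): since gcd(11, 4) = 1, we get a unique residue mod 44.
    Write x = 5 + 11·t and substitute into x ≡ 0 (mod 4): 11·t ≡ 0 − 5 = -5 (mod 4).
    Reduce coefficients mod 4: 3·t ≡ 3 (mod 4).
    The inverse of 3 mod 4 is 3 (since 3·3 = 9 = 2·4 + 1), so t ≡ 3·3 = 9 ≡ 1 (mod 4).
    Then x = 5 + 11·1 = 16, valid modulo lcm(11, 4) = 44: x ≡ 16 (mod 44).
  Combine with x ≡ 4 (mod 5): since gcd(44, 5) = 1, we get a unique residue mod 220.
    Write x = 16 + 44·t and substitute into x ≡ 4 (mod 5): 44·t ≡ 4 − 16 = -12 (mod 5).
    Reduce coefficients mod 5: 4·t ≡ 3 (mod 5).
    The inverse of 4 mod 5 is 4 (since 4·4 = 16 = 3·5 + 1), so t ≡ 4·3 = 12 ≡ 2 (mod 5).
    Then x = 16 + 44·2 = 104, valid modulo lcm(44, 5) = 220: x ≡ 104 (mod 220).
Verify: 104 mod 11 = 5 ✓, 104 mod 4 = 0 ✓, 104 mod 5 = 4 ✓.

x ≡ 104 (mod 220).


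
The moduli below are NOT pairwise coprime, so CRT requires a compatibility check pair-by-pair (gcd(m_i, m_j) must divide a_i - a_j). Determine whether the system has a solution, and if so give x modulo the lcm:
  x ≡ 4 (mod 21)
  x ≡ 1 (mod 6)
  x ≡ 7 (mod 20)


Moduli 21, 6, 20 are not pairwise coprime, so CRT works modulo lcm(m_i) when all pairwise compatibility conditions hold.
Pairwise compatibility: gcd(m_i, m_j) must divide a_i - a_j for every pair.
Merge one congruence at a time:
  Start: x ≡ 4 (mod 21).
  Combine with x ≡ 1 (mod 6): gcd(21, 6) = 3; 1 - 4 = -3, which IS divisible by 3, so compatible.
    Write x = 4 + 21·t and substitute into x ≡ 1 (mod 6): 21·t ≡ 1 − 4 = -3 (mod 6).
    Divide the congruence (and modulus) by g = 3: 7·t ≡ -1 (mod 2).
    Reduce coefficients mod 2: 1·t ≡ 1 (mod 2).
    So t ≡ 1 (mod 2).
    Then x = 4 + 21·1 = 25, valid modulo lcm(21, 6) = 42: x ≡ 25 (mod 42).
  Combine with x ≡ 7 (mod 20): gcd(42, 20) = 2; 7 - 25 = -18, which IS divisible by 2, so compatible.
    Write x = 25 + 42·t and substitute into x ≡ 7 (mod 20): 42·t ≡ 7 − 25 = -18 (mod 20).
    Divide the congruence (and modulus) by g = 2: 21·t ≡ -9 (mod 10).
    Reduce coefficients mod 10: 1·t ≡ 1 (mod 10).
    So t ≡ 1 (mod 10).
    Then x = 25 + 42·1 = 67, valid modulo lcm(42, 20) = 420: x ≡ 67 (mod 420).
Verify: 67 mod 21 = 4, 67 mod 6 = 1, 67 mod 20 = 7.

x ≡ 67 (mod 420).


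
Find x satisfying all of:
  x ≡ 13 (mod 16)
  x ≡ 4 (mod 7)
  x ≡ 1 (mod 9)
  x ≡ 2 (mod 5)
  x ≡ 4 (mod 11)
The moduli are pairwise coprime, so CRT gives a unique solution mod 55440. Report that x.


Product of moduli M = 16 · 7 · 9 · 5 · 11 = 55440.
Merge one congruence at a time:
  Start: x ≡ 13 (mod 16).
  Combine with x ≡ 4 (mod 7); new modulus lcm = 112.
    Write x = 13 + 16·t and substitute into x ≡ 4 (mod 7): 16·t ≡ 4 − 13 = -9 (mod 7).
    Reduce coefficients mod 7: 2·t ≡ 5 (mod 7).
    The inverse of 2 mod 7 is 4 (since 2·4 = 8 = 1·7 + 1), so t ≡ 4·5 = 20 ≡ 6 (mod 7).
    Then x = 13 + 16·6 = 109, valid modulo lcm(16, 7) = 112: x ≡ 109 (mod 112).
  Combine with x ≡ 1 (mod 9); new modulus lcm = 1008.
    Write x = 109 + 112·t and substitute into x ≡ 1 (mod 9): 112·t ≡ 1 − 109 = -108 (mod 9).
    Reduce coefficients mod 9: 4·t ≡ 0 (mod 9).
    The inverse of 4 mod 9 is 7 (since 4·7 = 28 = 3·9 + 1), so t ≡ 7·0 = 0 ≡ 0 (mod 9).
    Then x = 109 + 112·0 = 109, valid modulo lcm(112, 9) = 1008: x ≡ 109 (mod 1008).
  Combine with x ≡ 2 (mod 5); new modulus lcm = 5040.
    Write x = 109 + 1008·t and substitute into x ≡ 2 (mod 5): 1008·t ≡ 2 − 109 = -107 (mod 5).
    Reduce coefficients mod 5: 3·t ≡ 3 (mod 5).
    The inverse of 3 mod 5 is 2 (since 3·2 = 6 = 1·5 + 1), so t ≡ 2·3 = 6 ≡ 1 (mod 5).
    Then x = 109 + 1008·1 = 1117, valid modulo lcm(1008, 5) = 5040: x ≡ 1117 (mod 5040).
  Combine with x ≡ 4 (mod 11); new modulus lcm = 55440.
    Write x = 1117 + 5040·t and substitute into x ≡ 4 (mod 11): 5040·t ≡ 4 − 1117 = -1113 (mod 11).
    Reduce coefficients mod 11: 2·t ≡ 9 (mod 11).
    The inverse of 2 mod 11 is 6 (since 2·6 = 12 = 1·11 + 1), so t ≡ 6·9 = 54 ≡ 10 (mod 11).
    Then x = 1117 + 5040·10 = 51517, valid modulo lcm(5040, 11) = 55440: x ≡ 51517 (mod 55440).
Verify against each original: 51517 mod 16 = 13, 51517 mod 7 = 4, 51517 mod 9 = 1, 51517 mod 5 = 2, 51517 mod 11 = 4.

x ≡ 51517 (mod 55440).


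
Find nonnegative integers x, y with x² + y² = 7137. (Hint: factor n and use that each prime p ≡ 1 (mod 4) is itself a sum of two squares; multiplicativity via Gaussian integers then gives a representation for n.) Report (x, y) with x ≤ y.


Step 1: Factor n = 7137 = 3^2 · 13 · 61.
Step 2: Check the mod-4 condition on each prime factor: 3 ≡ 3 (mod 4), exponent 2 (must be even); 13 ≡ 1 (mod 4), exponent 1; 61 ≡ 1 (mod 4), exponent 1.
All primes ≡ 3 (mod 4) appear to even exponent (or don't appear), so by the two-squares theorem n IS expressible as a sum of two squares.
Step 3: Build a representation. Group n = k² · m with k = 3 and m = 13 · 61 = 793 (a product of primes ≡ 1 (mod 4)); a representation of m scales to one of n via (k·x)² + (k·y)² = k²(x² + y²). Each prime p ≡ 1 (mod 4) is itself a sum of two squares; find a² by testing p − a² for a perfect square:
  13: 13 − 1² = 12, 13 − 2² = 9 = 3² ⇒ 13 = 2² + 3².
  61: 61 − 1² = 60, 61 − 2² = 57, 61 − 3² = 52, 61 − 4² = 45, 61 − 5² = 36 = 6² ⇒ 61 = 5² + 6².
  Combine using the Brahmagupta–Fibonacci identity (a² + b²)(c² + d²) = (ac − bd)² + (ad + bc)² = (ac + bd)² + (ad − bc)²:
  13 · 61 = 793: from (2² + 3²)(5² + 6²), take (2·5 − 3·6, 2·6 + 3·5) = (10 − 18, 12 + 15) = (-8, 27); dropping signs (only squares matter) gives (8, 27); check 8² + 27² = 64 + 729 = 793 ✓.
  Scale by k = 3: (3·8, 3·27) = (24, 81).
Step 4: Order so x ≤ y and verify: 24² + 81² = 576 + 6561 = 7137 = n. ✓

n = 7137 = 24² + 81² (one valid representation with x ≤ y).


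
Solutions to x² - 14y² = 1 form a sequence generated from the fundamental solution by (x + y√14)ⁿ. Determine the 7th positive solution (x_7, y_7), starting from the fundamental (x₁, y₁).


Step 1: Find the fundamental solution (x₁, y₁) of x² - 14y² = 1.
  Expand √14 as a continued fraction. a₀ = ⌊√14⌋ = 3; iterate m_{k+1} = d_k·a_k − m_k, d_{k+1} = (14 − m_{k+1}²)/d_k, a_{k+1} = ⌊(a₀ + m_{k+1})/d_{k+1}⌋ (starting m₀ = 0, d₀ = 1), with convergents p_k = a_k·p_{k-1} + p_{k-2}, q_k = a_k·q_{k-1} + q_{k-2} (p₋₁ = 1, q₋₁ = 0):
  k = 0: a₀ = 3; p₀/q₀ = 3/1; p₀² − 14·q₀² = 9 − 14 = -5.
  k = 1: m = 3, d = 5, a = ⌊(3 + 3)/5⌋ = 1; p/q = (1·3 + 1)/(1·1 + 0) = 4/1; p² − 14·q² = 16 − 14 = 2.
  k = 2: m = 2, d = 2, a = ⌊(3 + 2)/2⌋ = 2; p/q = (2·4 + 3)/(2·1 + 1) = 11/3; p² − 14·q² = 121 − 126 = -5.
  k = 3: m = 2, d = 5, a = ⌊(3 + 2)/5⌋ = 1; p/q = (1·11 + 4)/(1·3 + 1) = 15/4; p² − 14·q² = 225 − 224 = 1.
  The first convergent with p² − 14·q² = 1 gives the fundamental solution (x₁, y₁) = (15, 4).
Step 2: Apply the recurrence (x_{n+1}, y_{n+1}) = (x₁x_n + 14y₁y_n, x₁y_n + y₁x_n) repeatedly.
  From (x_1, y_1) = (15, 4): x_2 = 15·15 + 14·4·4 = 449; y_2 = 15·4 + 4·15 = 120.
  From (x_2, y_2) = (449, 120): x_3 = 15·449 + 14·4·120 = 13455; y_3 = 15·120 + 4·449 = 3596.
  From (x_3, y_3) = (13455, 3596): x_4 = 15·13455 + 14·4·3596 = 403201; y_4 = 15·3596 + 4·13455 = 107760.
  From (x_4, y_4) = (403201, 107760): x_5 = 15·403201 + 14·4·107760 = 12082575; y_5 = 15·107760 + 4·403201 = 3229204.
  From (x_5, y_5) = (12082575, 3229204): x_6 = 15·12082575 + 14·4·3229204 = 362074049; y_6 = 15·3229204 + 4·12082575 = 96768360.
  From (x_6, y_6) = (362074049, 96768360): x_7 = 15·362074049 + 14·4·96768360 = 10850138895; y_7 = 15·96768360 + 4·362074049 = 2899821596.
Step 3: Verify x_7² - 14·y_7² = 117725514040791821025 - 117725514040791821024 = 1 (should be 1). ✓

(x_1, y_1) = (15, 4); (x_7, y_7) = (10850138895, 2899821596).


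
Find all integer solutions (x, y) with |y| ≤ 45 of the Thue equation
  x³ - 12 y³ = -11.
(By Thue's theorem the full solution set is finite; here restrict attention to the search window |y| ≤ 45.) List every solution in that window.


The equation is x³ - 12y³ = -11. For fixed y, x³ = 12·y³ − 11, so a solution requires the RHS to be a perfect cube.
Strategy: iterate y from -45 to 45, compute RHS = 12·y³ − 11, and check whether it is a (positive or negative) perfect cube.
Check small values of y:
  y = 0: RHS = -11 is not a perfect cube.
  y = 1: RHS = 1 = (1)³ ⇒ x = 1 works.
  y = -1: RHS = -23 is not a perfect cube.
  y = 2: RHS = 85 is not a perfect cube.
  y = -2: RHS = -107 is not a perfect cube.
  y = 3: RHS = 313 is not a perfect cube.
  y = -3: RHS = -335 is not a perfect cube.
Continuing the search up to |y| = 45 finds no further solutions beyond those listed.
Collected solutions: (1, 1).

Solutions (with |y| ≤ 45): (1, 1).


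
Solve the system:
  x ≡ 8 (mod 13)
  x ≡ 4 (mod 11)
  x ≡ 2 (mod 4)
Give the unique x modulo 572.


Moduli 13, 11, 4 are pairwise coprime; by CRT there is a unique solution modulo M = 13 · 11 · 4 = 572.
Solve pairwise, accumulating the modulus:
  Start with x ≡ 8 (mod 13).
  Combine with x ≡ 4 (mod 11): since gcd(13, 11) = 1, we get a unique residue mod 143.
    Write x = 8 + 13·t and substitute into x ≡ 4 (mod 11): 13·t ≡ 4 − 8 = -4 (mod 11).
    Reduce coefficients mod 11: 2·t ≡ 7 (mod 11).
    The inverse of 2 mod 11 is 6 (since 2·6 = 12 = 1·11 + 1), so t ≡ 6·7 = 42 ≡ 9 (mod 11).
    Then x = 8 + 13·9 = 125, valid modulo lcm(13, 11) = 143: x ≡ 125 (mod 143).
  Combine with x ≡ 2 (mod 4): since gcd(143, 4) = 1, we get a unique residue mod 572.
    Write x = 125 + 143·t and substitute into x ≡ 2 (mod 4): 143·t ≡ 2 − 125 = -123 (mod 4).
    Reduce coefficients mod 4: 3·t ≡ 1 (mod 4).
    The inverse of 3 mod 4 is 3 (since 3·3 = 9 = 2·4 + 1), so t ≡ 3·1 = 3 ≡ 3 (mod 4).
    Then x = 125 + 143·3 = 554, valid modulo lcm(143, 4) = 572: x ≡ 554 (mod 572).
Verify: 554 mod 13 = 8 ✓, 554 mod 11 = 4 ✓, 554 mod 4 = 2 ✓.

x ≡ 554 (mod 572).


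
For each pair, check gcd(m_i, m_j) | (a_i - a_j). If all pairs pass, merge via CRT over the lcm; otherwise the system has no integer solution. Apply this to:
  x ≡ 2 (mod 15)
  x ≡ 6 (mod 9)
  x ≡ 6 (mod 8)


Moduli 15, 9, 8 are not pairwise coprime, so CRT works modulo lcm(m_i) when all pairwise compatibility conditions hold.
Pairwise compatibility: gcd(m_i, m_j) must divide a_i - a_j for every pair.
Merge one congruence at a time:
  Start: x ≡ 2 (mod 15).
  Combine with x ≡ 6 (mod 9): gcd(15, 9) = 3, and 6 - 2 = 4 is NOT divisible by 3.
    ⇒ system is inconsistent (no integer solution).

No solution (the system is inconsistent).


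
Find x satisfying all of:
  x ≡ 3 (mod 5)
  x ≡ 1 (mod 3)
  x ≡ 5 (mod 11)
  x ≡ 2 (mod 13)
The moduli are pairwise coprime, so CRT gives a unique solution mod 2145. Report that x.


Product of moduli M = 5 · 3 · 11 · 13 = 2145.
Merge one congruence at a time:
  Start: x ≡ 3 (mod 5).
  Combine with x ≡ 1 (mod 3); new modulus lcm = 15.
    Write x = 3 + 5·t and substitute into x ≡ 1 (mod 3): 5·t ≡ 1 − 3 = -2 (mod 3).
    Reduce coefficients mod 3: 2·t ≡ 1 (mod 3).
    The inverse of 2 mod 3 is 2 (since 2·2 = 4 = 1·3 + 1), so t ≡ 2·1 = 2 ≡ 2 (mod 3).
    Then x = 3 + 5·2 = 13, valid modulo lcm(5, 3) = 15: x ≡ 13 (mod 15).
  Combine with x ≡ 5 (mod 11); new modulus lcm = 165.
    Write x = 13 + 15·t and substitute into x ≡ 5 (mod 11): 15·t ≡ 5 − 13 = -8 (mod 11).
    Reduce coefficients mod 11: 4·t ≡ 3 (mod 11).
    The inverse of 4 mod 11 is 3 (since 4·3 = 12 = 1·11 + 1), so t ≡ 3·3 = 9 ≡ 9 (mod 11).
    Then x = 13 + 15·9 = 148, valid modulo lcm(15, 11) = 165: x ≡ 148 (mod 165).
  Combine with x ≡ 2 (mod 13); new modulus lcm = 2145.
    Write x = 148 + 165·t and substitute into x ≡ 2 (mod 13): 165·t ≡ 2 − 148 = -146 (mod 13).
    Reduce coefficients mod 13: 9·t ≡ 10 (mod 13).
    The inverse of 9 mod 13 is 3 (since 9·3 = 27 = 2·13 + 1), so t ≡ 3·10 = 30 ≡ 4 (mod 13).
    Then x = 148 + 165·4 = 808, valid modulo lcm(165, 13) = 2145: x ≡ 808 (mod 2145).
Verify against each original: 808 mod 5 = 3, 808 mod 3 = 1, 808 mod 11 = 5, 808 mod 13 = 2.

x ≡ 808 (mod 2145).


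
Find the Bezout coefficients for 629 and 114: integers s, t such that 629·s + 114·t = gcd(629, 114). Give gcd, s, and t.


Euclidean algorithm on (629, 114) — divide until remainder is 0:
  629 = 5 · 114 + 59
  114 = 1 · 59 + 55
  59 = 1 · 55 + 4
  55 = 13 · 4 + 3
  4 = 1 · 3 + 1
  3 = 3 · 1 + 0
gcd(629, 114) = 1.
Track Bezout coefficients alongside the remainders: start with r₀ = 629 = a·1 + b·0 (s = 1, t = 0) and r₁ = 114 = a·0 + b·1 (s = 0, t = 1); each new remainder r_{k+1} = r_{k-1} − q_k·r_k inherits s_{k+1} = s_{k-1} − q_k·s_k, t_{k+1} = t_{k-1} − q_k·t_k, so r_k = a·s_k + b·t_k at every step:
  q = 5: r = 59, s = 1 − 5·0 = 1, t = 0 − 5·1 = -5  (check: 629·1 + 114·(-5) = 59)
  q = 1: r = 55, s = 0 − 1·1 = -1, t = 1 − 1·(-5) = 6  (check: 629·(-1) + 114·6 = 55)
  q = 1: r = 4, s = 1 − 1·(-1) = 2, t = -5 − 1·6 = -11  (check: 629·2 + 114·(-11) = 4)
  q = 13: r = 3, s = -1 − 13·2 = -27, t = 6 − 13·(-11) = 149  (check: 629·(-27) + 114·149 = 3)
  q = 1: r = 1, s = 2 − 1·(-27) = 29, t = -11 − 1·149 = -160  (check: 629·29 + 114·(-160) = 1)
The row with r = 1 (the gcd) gives the Bezout coefficients s = 29, t = -160.
Result: 629 · (29) + 114 · (-160) = 1.

gcd(629, 114) = 1; s = 29, t = -160 (check: 629·29 + 114·(-160) = 1).


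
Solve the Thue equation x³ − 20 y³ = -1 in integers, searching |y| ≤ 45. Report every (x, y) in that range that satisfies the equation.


The equation is x³ - 20y³ = -1. For fixed y, x³ = 20·y³ − 1, so a solution requires the RHS to be a perfect cube.
Strategy: iterate y from -45 to 45, compute RHS = 20·y³ − 1, and check whether it is a (positive or negative) perfect cube.
Check small values of y:
  y = 0: RHS = -1 = (-1)³ ⇒ x = -1 works.
  y = 1: RHS = 19 is not a perfect cube.
  y = -1: RHS = -21 is not a perfect cube.
  y = 2: RHS = 159 is not a perfect cube.
  y = -2: RHS = -161 is not a perfect cube.
  y = 3: RHS = 539 is not a perfect cube.
  y = -3: RHS = -541 is not a perfect cube.
Continuing, at y = 7: RHS = 6859 = (19)³ ⇒ x = 19 works.
Searching the remaining y in |y| ≤ 45 finds no further solutions.
Collected solutions: (-1, 0), (19, 7).

Solutions (with |y| ≤ 45): (-1, 0), (19, 7).
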